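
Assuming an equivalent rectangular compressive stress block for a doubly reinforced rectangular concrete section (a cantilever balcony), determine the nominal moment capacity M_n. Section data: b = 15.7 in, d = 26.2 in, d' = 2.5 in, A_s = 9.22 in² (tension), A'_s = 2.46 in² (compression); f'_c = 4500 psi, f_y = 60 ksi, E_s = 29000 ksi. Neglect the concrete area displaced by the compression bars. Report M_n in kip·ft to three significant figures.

M_n ≈ 1060 kip·ft

Assume both steels yield.
a = (A_s − A'_s) f_y/(0.85 f'_c b) = (9.22 − 2.46) × 60/(0.85 × 4.5 × 15.7) = 6.754 in.
c = a/β₁ = 6.754/0.825 = 8.187 in; ε'_s = 0.003(c − d')/c = 0.0021 ≥ ε_y = 0.0021, so the compression steel yields.
M_n = (A_s − A'_s) f_y (d − a/2) + A'_s f_y (d − d') = 405.6 × (26.2 − 3.377) + 147.6 × (26.2 − 2.5) = 9257.0 + 3498.1 = 12755.1 kip·in = 12755.1/12 = 1062.93 kip·ft.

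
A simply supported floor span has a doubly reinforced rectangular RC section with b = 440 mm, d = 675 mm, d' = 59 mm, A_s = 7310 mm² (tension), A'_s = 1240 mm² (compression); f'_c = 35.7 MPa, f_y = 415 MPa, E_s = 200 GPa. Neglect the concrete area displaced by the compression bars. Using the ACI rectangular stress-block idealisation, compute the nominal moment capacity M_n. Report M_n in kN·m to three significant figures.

Assume both tension and compression steel yield.
Net tension couple steel: A_s − A'_s = 6070 mm².
a = (A_s − A'_s) f_y / (0.85 f'_c b) = 2519050/(0.85 × 35.7 × 440) = 188.67 mm.
c = a/β₁ = 188.67/0.795 = 237.32 mm; ε'_s = 0.003(c − d')/c = 0.0023 ≥ f_y/E_s = 0.0021, so compression steel does yield.
M_n = (A_s − A'_s) f_y (d − a/2) + A'_s f_y (d − d') = [2519050 × (675 − 94.335) + 514600 × (675 − 59)] × 10⁻⁶ = 1462.72 + 316.99 = 1779.71 kN·m.

M_n ≈ 1780 kN·m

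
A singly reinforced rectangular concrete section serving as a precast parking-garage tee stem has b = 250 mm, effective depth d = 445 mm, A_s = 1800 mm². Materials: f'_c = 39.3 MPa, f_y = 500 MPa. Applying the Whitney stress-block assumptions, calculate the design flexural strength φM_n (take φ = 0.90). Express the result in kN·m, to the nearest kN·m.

T = A_s f_y = 1800 × 500 = 900000 N = 900 kN.
From C = T: a = T/(0.85 f'_c b) = 900000/(0.85 × 39.3 × 250) = 107.77 mm.
M_n = T(d − a/2) = 900 kN × (445 − 53.885) mm = 352.00 kN·m.
φM_n = 0.90 × 352.00 = 316.80 kN·m.

φM_n ≈ 317 kN·m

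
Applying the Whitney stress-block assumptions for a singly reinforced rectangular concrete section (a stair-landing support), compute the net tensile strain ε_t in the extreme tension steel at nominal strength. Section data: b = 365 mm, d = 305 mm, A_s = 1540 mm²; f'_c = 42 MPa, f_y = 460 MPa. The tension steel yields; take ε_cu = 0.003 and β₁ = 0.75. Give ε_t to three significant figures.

ε_t ≈ 0.00962

a = A_s f_y/(0.85 f'_c b) = 54.36 mm.
β₁ = 0.75, so c = a/β₁ = 54.36/0.75 = 72.48 mm.
From the linear strain diagram with ε_cu = 0.003: ε_t = 0.003 (d − c)/c = 0.003 × (305 − 72.48)/72.48 = 0.00962.
Since ε_t ≥ 0.005, the section is tension-controlled.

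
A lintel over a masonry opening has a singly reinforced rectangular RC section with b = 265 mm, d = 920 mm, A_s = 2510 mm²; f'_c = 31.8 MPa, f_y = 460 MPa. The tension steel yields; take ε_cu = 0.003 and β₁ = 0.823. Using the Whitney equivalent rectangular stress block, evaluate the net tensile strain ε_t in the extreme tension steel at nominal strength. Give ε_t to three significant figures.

a = A_s f_y/(0.85 f'_c b) = 161.19 mm.
β₁ = 0.823, so c = a/β₁ = 161.19/0.823 = 195.86 mm.
From the linear strain diagram with ε_cu = 0.003: ε_t = 0.003 (d − c)/c = 0.003 × (920 − 195.86)/195.86 = 0.0111.
Since ε_t ≥ 0.005, the section is tension-controlled.

ε_t ≈ 0.0111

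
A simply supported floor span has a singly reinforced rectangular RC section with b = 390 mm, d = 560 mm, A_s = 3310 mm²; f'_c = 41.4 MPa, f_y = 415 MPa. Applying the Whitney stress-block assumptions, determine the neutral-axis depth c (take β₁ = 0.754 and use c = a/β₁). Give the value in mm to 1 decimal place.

c ≈ 132.7 mm

T = A_s f_y = 3310 × 415 = 1373650 N = 1373.65 kN.
Setting C = 0.85 f'_c a b equal to T: a = 1373650/(0.85 × 41.4 × 390) = 100.090 mm.
With β₁ = 0.754, c = a/β₁ = 100.090/0.754 = 132.7 mm.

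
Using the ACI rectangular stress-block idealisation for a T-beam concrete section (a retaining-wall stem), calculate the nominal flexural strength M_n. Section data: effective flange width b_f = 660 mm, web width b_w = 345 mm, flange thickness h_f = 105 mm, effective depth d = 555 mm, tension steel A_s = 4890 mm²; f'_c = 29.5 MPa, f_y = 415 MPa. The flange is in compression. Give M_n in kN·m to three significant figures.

M_n ≈ 1000 kN·m

Tension: T = A_s f_y = 4890 × 415 = 2029350 N.
Try a within the flange: a = T/(0.85 f'_c b_f) = 2029350/(0.85 × 29.5 × 660) = 122.62 mm.
a = 122.62 > h_f = 105 mm: the block extends into the web. Split into flange-overhang and web parts.
C_f = 0.85 f'_c (b_f − b_w) h_f = 0.85 × 29.5 × (660 − 345) × 105 = 829356 N.
Remaining web compression depth: a_w = (T − C_f)/(0.85 f'_c b_w) = (2029350 − 829356)/(0.85 × 29.5 × 345) = 138.71 mm.
M_n = C_f(d − h_f/2) + (T − C_f)(d − a_w/2) = 829356 × (555 − 52.5) + 1199994 × (555 − 69.355) = 416.75 + 582.77 = 999.52 × 10⁶ N·mm.
M_n = 999.52 kN·m.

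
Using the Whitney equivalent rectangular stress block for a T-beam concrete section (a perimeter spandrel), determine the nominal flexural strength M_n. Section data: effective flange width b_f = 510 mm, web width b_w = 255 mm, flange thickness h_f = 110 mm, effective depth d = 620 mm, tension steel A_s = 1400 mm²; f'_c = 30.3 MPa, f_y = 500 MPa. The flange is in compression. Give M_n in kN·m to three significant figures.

M_n ≈ 415 kN·m

Tension: T = A_s f_y = 1400 × 500 = 700000 N.
Try a within the flange: a = T/(0.85 f'_c b_f) = 700000/(0.85 × 30.3 × 510) = 53.29 mm.
Since a = 53.29 ≤ h_f = 110 mm, the stress block lies entirely in the flange; analyse as a rectangular beam of width b_f.
M_n = T(d − a/2) = 700000 × (620 − 26.645) = 415.35 × 10⁶ N·mm.
M_n = 415.35 kN·m.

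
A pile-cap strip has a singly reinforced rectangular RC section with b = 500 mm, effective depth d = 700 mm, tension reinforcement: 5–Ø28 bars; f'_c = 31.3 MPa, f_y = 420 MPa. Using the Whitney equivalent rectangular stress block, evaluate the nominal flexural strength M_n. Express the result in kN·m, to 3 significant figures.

M_n ≈ 843 kN·m

A_s = 5 × 616 = 3080 mm².
T = A_s f_y = 3080 × 420 = 1293600 N = 1293.6 kN.
From C = T: a = T/(0.85 f'_c b) = 1293600/(0.85 × 31.3 × 500) = 97.24 mm.
M_n = T(d − a/2) = 1293.6 kN × (700 − 48.62) mm = 842.63 kN·m.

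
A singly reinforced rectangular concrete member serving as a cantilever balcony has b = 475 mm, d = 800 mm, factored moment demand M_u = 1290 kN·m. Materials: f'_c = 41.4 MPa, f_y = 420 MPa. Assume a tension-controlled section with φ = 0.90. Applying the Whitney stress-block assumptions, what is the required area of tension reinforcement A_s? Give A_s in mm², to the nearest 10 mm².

A_s ≈ 4600 mm²

M_n = M_u/φ = 1290/0.90 = 1433.33 kN·m.
With M_n = 0.85 f'_c a b (d − a/2), solve the quadratic for a:
a = d − √(d² − 2M_n/(0.85 f'_c b)) = 800 − √(800² − 2 × 1433.33×10⁶/(0.85 × 41.4 × 475)) = 115.53 mm.
A_s = 0.85 f'_c a b / f_y = 0.85 × 41.4 × 115.53 × 475 / 420 = 4597.9 mm².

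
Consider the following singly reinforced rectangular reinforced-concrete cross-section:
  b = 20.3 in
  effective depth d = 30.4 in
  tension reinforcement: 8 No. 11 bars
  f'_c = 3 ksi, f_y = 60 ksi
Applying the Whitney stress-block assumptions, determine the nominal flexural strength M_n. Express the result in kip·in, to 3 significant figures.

A_s = 8 × 1.56 = 12.48 in².
T = A_s f_y = 12.48 × 60 = 748.8 kips.
a = T/(0.85 f'_c b) = 748.8/(0.85 × 3 × 20.3) = 14.465 in.
M_n = T(d − a/2) = 748.8 × (30.4 − 7.2325) = 17347.8 kip·in.

M_n ≈ 17300 kip·in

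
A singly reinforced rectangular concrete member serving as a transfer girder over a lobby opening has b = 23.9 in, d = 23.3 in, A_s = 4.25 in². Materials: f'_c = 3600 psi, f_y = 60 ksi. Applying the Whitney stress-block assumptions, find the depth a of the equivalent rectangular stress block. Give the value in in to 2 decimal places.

T = A_s f_y = 4.25 × 60 = 255 kips.
a = T/(0.85 f'_c b) = 255/(0.85 × 3.6 × 23.9) = 3.49 in.

a ≈ 3.49 in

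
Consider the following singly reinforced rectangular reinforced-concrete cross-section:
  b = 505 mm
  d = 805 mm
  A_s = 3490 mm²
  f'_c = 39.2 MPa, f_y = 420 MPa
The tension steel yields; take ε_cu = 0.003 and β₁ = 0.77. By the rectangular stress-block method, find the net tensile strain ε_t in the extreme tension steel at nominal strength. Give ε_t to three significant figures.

ε_t ≈ 0.0183

a = A_s f_y/(0.85 f'_c b) = 87.11 mm.
β₁ = 0.77, so c = a/β₁ = 87.11/0.77 = 113.13 mm.
From the linear strain diagram with ε_cu = 0.003: ε_t = 0.003 (d − c)/c = 0.003 × (805 − 113.13)/113.13 = 0.0183.
Since ε_t ≥ 0.005, the section is tension-controlled.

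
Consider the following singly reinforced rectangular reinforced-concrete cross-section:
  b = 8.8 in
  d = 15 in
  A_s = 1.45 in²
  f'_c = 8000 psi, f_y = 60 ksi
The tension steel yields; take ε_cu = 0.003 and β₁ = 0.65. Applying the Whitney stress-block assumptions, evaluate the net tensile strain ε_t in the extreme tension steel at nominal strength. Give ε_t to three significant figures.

ε_t ≈ 0.0171

a = A_s f_y/(0.85 f'_c b) = 1.454 in.
β₁ = 0.65, so c = a/β₁ = 1.454/0.65 = 2.237 in.
From the linear strain diagram with ε_cu = 0.003: ε_t = 0.003 (d − c)/c = 0.003 × (15 − 2.237)/2.237 = 0.0171.
Since ε_t ≥ 0.005, the section is tension-controlled.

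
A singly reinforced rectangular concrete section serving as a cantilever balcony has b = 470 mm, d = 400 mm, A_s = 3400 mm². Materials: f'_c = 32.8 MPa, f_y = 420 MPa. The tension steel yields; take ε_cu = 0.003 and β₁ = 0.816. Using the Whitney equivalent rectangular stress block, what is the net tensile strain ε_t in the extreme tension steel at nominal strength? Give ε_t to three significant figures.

a = A_s f_y/(0.85 f'_c b) = 108.98 mm.
β₁ = 0.816, so c = a/β₁ = 108.98/0.816 = 133.55 mm.
From the linear strain diagram with ε_cu = 0.003: ε_t = 0.003 (d − c)/c = 0.003 × (400 − 133.55)/133.55 = 0.00599.
Since ε_t ≥ 0.005, the section is tension-controlled.

ε_t ≈ 0.00599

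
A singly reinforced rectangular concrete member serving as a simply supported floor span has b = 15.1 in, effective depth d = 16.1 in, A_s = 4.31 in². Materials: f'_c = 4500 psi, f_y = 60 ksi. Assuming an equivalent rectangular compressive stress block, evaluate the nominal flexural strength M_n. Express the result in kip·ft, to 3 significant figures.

M_n ≈ 299 kip·ft

T = A_s f_y = 4.31 × 60 = 258.6 kips.
a = T/(0.85 f'_c b) = 258.6/(0.85 × 4.5 × 15.1) = 4.477 in.
M_n = T(d − a/2) = 258.6 × (16.1 − 2.2385) = 3584.6 kip·in = 3584.6/12 = 298.72 kip·ft.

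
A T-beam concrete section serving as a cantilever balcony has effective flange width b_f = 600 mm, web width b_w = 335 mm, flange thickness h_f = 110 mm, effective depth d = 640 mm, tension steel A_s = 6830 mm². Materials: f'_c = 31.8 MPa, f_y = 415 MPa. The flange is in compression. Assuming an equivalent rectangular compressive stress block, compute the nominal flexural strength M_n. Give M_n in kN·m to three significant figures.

M_n ≈ 1540 kN·m

Tension: T = A_s f_y = 6830 × 415 = 2834450 N.
Try a within the flange: a = T/(0.85 f'_c b_f) = 2834450/(0.85 × 31.8 × 600) = 174.77 mm.
a = 174.77 > h_f = 110 mm: the block extends into the web. Split into flange-overhang and web parts.
C_f = 0.85 f'_c (b_f − b_w) h_f = 0.85 × 31.8 × (600 − 335) × 110 = 787925 N.
Remaining web compression depth: a_w = (T − C_f)/(0.85 f'_c b_w) = (2834450 − 787925)/(0.85 × 31.8 × 335) = 226.01 mm.
M_n = C_f(d − h_f/2) + (T − C_f)(d − a_w/2) = 787925 × (640 − 55) + 2046525 × (640 − 113.005) = 460.94 + 1078.51 = 1539.45 × 10⁶ N·mm.
M_n = 1539.45 kN·m.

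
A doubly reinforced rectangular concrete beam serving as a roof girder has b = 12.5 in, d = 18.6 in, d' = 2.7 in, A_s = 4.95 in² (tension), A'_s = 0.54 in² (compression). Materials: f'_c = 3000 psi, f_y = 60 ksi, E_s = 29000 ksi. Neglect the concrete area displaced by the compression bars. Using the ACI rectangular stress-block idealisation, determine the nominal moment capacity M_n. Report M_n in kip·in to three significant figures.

M_n ≈ 4340 kip·in

Assume both steels yield.
a = (A_s − A'_s) f_y/(0.85 f'_c b) = (4.95 − 0.54) × 60/(0.85 × 3 × 12.5) = 8.301 in.
c = a/β₁ = 8.301/0.85 = 9.766 in; ε'_s = 0.003(c − d')/c = 0.0022 ≥ ε_y = 0.0021, so the compression steel yields.
M_n = (A_s − A'_s) f_y (d − a/2) + A'_s f_y (d − d') = 264.6 × (18.6 − 4.1505) + 32.4 × (18.6 − 2.7) = 3823.3 + 515.2 = 4338.5 kip·in.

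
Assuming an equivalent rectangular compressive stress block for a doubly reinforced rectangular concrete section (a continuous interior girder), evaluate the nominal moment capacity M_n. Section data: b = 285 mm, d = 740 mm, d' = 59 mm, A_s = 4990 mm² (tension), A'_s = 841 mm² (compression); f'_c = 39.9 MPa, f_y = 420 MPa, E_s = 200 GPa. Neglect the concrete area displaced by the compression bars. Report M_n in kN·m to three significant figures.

M_n ≈ 1370 kN·m

Assume both tension and compression steel yield.
Net tension couple steel: A_s − A'_s = 4149 mm².
a = (A_s − A'_s) f_y / (0.85 f'_c b) = 1742580/(0.85 × 39.9 × 285) = 180.28 mm.
c = a/β₁ = 180.28/0.765 = 235.66 mm; ε'_s = 0.003(c − d')/c = 0.0022 ≥ f_y/E_s = 0.0021, so compression steel does yield.
M_n = (A_s − A'_s) f_y (d − a/2) + A'_s f_y (d − d') = [1742580 × (740 − 90.14) + 353220 × (740 − 59)] × 10⁻⁶ = 1132.43 + 240.54 = 1372.97 kN·m.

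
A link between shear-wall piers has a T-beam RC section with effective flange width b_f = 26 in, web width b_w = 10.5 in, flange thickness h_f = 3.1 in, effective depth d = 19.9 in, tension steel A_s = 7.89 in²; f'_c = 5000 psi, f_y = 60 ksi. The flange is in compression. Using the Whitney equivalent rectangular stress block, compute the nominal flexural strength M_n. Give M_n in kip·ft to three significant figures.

M_n ≈ 691 kip·ft

Tension: T = A_s f_y = 7.89 × 60 = 473.4 kips.
Try a within the flange: a = T/(0.85 f'_c b_f) = 473.4/(0.85 × 5 × 26) = 4.284 in.
a = 4.284 > h_f = 3.1 in: the block extends into the web. Split into flange-overhang and web parts.
C_f = 0.85 f'_c (b_f − b_w) h_f = 0.85 × 5 × (26 − 10.5) × 3.1 = 204.2 kips.
Remaining web compression depth: a_w = (T − C_f)/(0.85 f'_c b_w) = (473.4 − 204.2)/(0.85 × 5 × 10.5) = 6.032 in.
M_n = C_f(d − h_f/2) + (T − C_f)(d − a_w/2) = 204.2 × (19.9 − 1.55) + 269.2 × (19.9 − 3.016) = 3747.1 + 4545.2 = 8292.3 kip·in.
M_n = 8292.3/12 = 691.03 kip·ft.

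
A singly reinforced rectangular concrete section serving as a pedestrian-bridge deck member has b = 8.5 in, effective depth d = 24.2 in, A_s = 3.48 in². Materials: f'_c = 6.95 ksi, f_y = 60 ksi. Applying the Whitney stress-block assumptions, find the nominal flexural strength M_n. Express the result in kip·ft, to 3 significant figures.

T = A_s f_y = 3.48 × 60 = 208.8 kips.
a = T/(0.85 f'_c b) = 208.8/(0.85 × 6.95 × 8.5) = 4.158 in.
M_n = T(d − a/2) = 208.8 × (24.2 − 2.079) = 4618.9 kip·in = 4618.9/12 = 384.91 kip·ft.

M_n ≈ 385 kip·ft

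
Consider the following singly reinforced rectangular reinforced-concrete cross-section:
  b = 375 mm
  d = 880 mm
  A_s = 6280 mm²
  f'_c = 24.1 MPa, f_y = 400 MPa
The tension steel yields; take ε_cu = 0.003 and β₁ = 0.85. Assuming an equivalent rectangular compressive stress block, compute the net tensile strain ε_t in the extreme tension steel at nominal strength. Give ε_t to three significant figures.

ε_t ≈ 0.00386

a = A_s f_y/(0.85 f'_c b) = 327.00 mm.
β₁ = 0.85, so c = a/β₁ = 327.00/0.85 = 384.71 mm.
From the linear strain diagram with ε_cu = 0.003: ε_t = 0.003 (d − c)/c = 0.003 × (880 − 384.71)/384.71 = 0.00386.
ε_t < 0.004 — the section is over-reinforced for flexure under ACI limits.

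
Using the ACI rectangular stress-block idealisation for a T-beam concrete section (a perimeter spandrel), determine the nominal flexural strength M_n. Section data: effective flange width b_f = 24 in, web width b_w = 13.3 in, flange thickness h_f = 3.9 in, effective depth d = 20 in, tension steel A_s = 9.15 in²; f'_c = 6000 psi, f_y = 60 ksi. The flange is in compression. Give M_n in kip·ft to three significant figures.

M_n ≈ 811 kip·ft

Tension: T = A_s f_y = 9.15 × 60 = 549 kips.
Try a within the flange: a = T/(0.85 f'_c b_f) = 549/(0.85 × 6 × 24) = 4.485 in.
a = 4.485 > h_f = 3.9 in: the block extends into the web. Split into flange-overhang and web parts.
C_f = 0.85 f'_c (b_f − b_w) h_f = 0.85 × 6 × (24 − 13.3) × 3.9 = 212.8 kips.
Remaining web compression depth: a_w = (T − C_f)/(0.85 f'_c b_w) = (549 − 212.8)/(0.85 × 6 × 13.3) = 4.957 in.
M_n = C_f(d − h_f/2) + (T − C_f)(d − a_w/2) = 212.8 × (20 − 1.95) + 336.2 × (20 − 2.4785) = 3841.0 + 5890.7 = 9731.7 kip·in.
M_n = 9731.7/12 = 810.98 kip·ft.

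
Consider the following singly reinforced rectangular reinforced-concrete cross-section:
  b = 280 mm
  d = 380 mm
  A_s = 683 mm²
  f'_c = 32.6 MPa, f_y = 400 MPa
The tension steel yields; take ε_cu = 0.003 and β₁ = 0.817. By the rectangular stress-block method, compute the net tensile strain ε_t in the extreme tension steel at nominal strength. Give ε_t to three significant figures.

a = A_s f_y/(0.85 f'_c b) = 35.21 mm.
β₁ = 0.817, so c = a/β₁ = 35.21/0.817 = 43.10 mm.
From the linear strain diagram with ε_cu = 0.003: ε_t = 0.003 (d − c)/c = 0.003 × (380 − 43.10)/43.10 = 0.0235.
Since ε_t ≥ 0.005, the section is tension-controlled.

ε_t ≈ 0.0235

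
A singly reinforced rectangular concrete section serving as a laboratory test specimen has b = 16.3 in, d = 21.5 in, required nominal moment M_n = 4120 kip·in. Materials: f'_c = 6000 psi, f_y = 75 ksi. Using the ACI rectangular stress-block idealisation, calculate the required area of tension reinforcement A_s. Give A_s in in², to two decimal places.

From M_n = 0.85 f'_c a b (d − a/2):
a = d − √(d² − 2M_n/(0.85 f'_c b)) = 21.5 − √(21.5² − 2 × 4120/(0.85 × 6 × 16.3)) = 2.444 in.
A_s = 0.85 f'_c a b / f_y = 0.85 × 6 × 2.444 × 16.3 / 75 = 2.709 in².

A_s ≈ 2.71 in²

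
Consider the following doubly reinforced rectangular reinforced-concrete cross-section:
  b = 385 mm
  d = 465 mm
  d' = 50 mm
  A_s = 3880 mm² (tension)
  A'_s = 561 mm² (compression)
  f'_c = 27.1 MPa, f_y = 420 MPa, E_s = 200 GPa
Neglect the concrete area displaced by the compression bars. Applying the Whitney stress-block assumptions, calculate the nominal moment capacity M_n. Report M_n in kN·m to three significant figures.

Assume both tension and compression steel yield.
Net tension couple steel: A_s − A'_s = 3319 mm².
a = (A_s − A'_s) f_y / (0.85 f'_c b) = 1393980/(0.85 × 27.1 × 385) = 157.18 mm.
c = a/β₁ = 157.18/0.85 = 184.92 mm; ε'_s = 0.003(c − d')/c = 0.0022 ≥ f_y/E_s = 0.0021, so compression steel does yield.
M_n = (A_s − A'_s) f_y (d − a/2) + A'_s f_y (d − d') = [1393980 × (465 − 78.59) + 235620 × (465 − 50)] × 10⁻⁶ = 538.65 + 97.78 = 636.43 kN·m.

M_n ≈ 636 kN·m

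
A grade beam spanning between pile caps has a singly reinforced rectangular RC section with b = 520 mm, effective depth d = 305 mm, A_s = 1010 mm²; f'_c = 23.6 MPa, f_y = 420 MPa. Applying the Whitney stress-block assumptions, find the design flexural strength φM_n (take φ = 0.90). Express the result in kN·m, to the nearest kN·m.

T = A_s f_y = 1010 × 420 = 424200 N = 424.2 kN.
From C = T: a = T/(0.85 f'_c b) = 424200/(0.85 × 23.6 × 520) = 40.67 mm.
M_n = T(d − a/2) = 424.2 kN × (305 − 20.335) mm = 120.75 kN·m.
φM_n = 0.90 × 120.75 = 108.68 kN·m.

φM_n ≈ 109 kN·m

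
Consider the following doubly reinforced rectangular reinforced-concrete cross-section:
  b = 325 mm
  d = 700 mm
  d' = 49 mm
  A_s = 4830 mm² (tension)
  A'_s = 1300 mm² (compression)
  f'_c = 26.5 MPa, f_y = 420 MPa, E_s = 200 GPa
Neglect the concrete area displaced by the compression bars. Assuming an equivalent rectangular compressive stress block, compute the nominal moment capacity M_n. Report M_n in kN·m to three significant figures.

M_n ≈ 1240 kN·m

Assume both tension and compression steel yield.
Net tension couple steel: A_s − A'_s = 3530 mm².
a = (A_s − A'_s) f_y / (0.85 f'_c b) = 1482600/(0.85 × 26.5 × 325) = 202.52 mm.
c = a/β₁ = 202.52/0.85 = 238.26 mm; ε'_s = 0.003(c − d')/c = 0.0024 ≥ f_y/E_s = 0.0021, so compression steel does yield.
M_n = (A_s − A'_s) f_y (d − a/2) + A'_s f_y (d − d') = [1482600 × (700 − 101.26) + 546000 × (700 − 49)] × 10⁻⁶ = 887.69 + 355.45 = 1243.14 kN·m.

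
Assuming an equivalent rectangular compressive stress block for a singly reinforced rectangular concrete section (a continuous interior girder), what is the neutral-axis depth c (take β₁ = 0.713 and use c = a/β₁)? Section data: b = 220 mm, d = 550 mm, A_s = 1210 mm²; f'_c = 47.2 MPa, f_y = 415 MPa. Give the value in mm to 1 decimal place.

T = A_s f_y = 1210 × 415 = 502150 N = 502.15 kN.
Setting C = 0.85 f'_c a b equal to T: a = 502150/(0.85 × 47.2 × 220) = 56.892 mm.
With β₁ = 0.713, c = a/β₁ = 56.892/0.713 = 79.8 mm.

c ≈ 79.8 mm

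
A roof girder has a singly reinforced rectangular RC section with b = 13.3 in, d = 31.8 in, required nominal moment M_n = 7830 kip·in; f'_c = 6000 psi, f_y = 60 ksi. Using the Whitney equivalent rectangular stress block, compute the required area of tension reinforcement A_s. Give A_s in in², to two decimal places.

A_s ≈ 4.37 in²

From M_n = 0.85 f'_c a b (d − a/2):
a = d − √(d² − 2M_n/(0.85 f'_c b)) = 31.8 − √(31.8² − 2 × 7830/(0.85 × 6 × 13.3)) = 3.865 in.
A_s = 0.85 f'_c a b / f_y = 0.85 × 6 × 3.865 × 13.3 / 60 = 4.369 in².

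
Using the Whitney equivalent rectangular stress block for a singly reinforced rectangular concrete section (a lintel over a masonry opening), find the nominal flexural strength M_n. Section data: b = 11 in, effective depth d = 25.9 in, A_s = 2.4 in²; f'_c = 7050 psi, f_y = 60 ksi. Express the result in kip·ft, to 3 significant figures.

T = A_s f_y = 2.4 × 60 = 144 kips.
a = T/(0.85 f'_c b) = 144/(0.85 × 7.05 × 11) = 2.185 in.
M_n = T(d − a/2) = 144 × (25.9 − 1.0925) = 3572.3 kip·in = 3572.3/12 = 297.69 kip·ft.

M_n ≈ 298 kip·ft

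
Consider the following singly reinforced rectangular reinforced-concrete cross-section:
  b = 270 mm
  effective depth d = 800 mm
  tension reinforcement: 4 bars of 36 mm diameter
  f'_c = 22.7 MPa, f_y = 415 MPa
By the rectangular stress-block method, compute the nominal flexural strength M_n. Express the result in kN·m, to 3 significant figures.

A_s = 4 × 1018 = 4072 mm².
T = A_s f_y = 4072 × 415 = 1689880 N = 1689.88 kN.
From C = T: a = T/(0.85 f'_c b) = 1689880/(0.85 × 22.7 × 270) = 324.37 mm.
M_n = T(d − a/2) = 1689.88 kN × (800 − 162.185) mm = 1077.83 kN·m.

M_n ≈ 1080 kN·m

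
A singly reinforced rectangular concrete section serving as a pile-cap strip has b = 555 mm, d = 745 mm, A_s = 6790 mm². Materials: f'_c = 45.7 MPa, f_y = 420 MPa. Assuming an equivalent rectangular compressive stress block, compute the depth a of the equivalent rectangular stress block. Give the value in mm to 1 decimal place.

T = A_s f_y = 6790 × 420 = 2851800 N = 2851.8 kN.
Setting C = 0.85 f'_c a b equal to T: a = 2851800/(0.85 × 45.7 × 555) = 132.3 mm.

a ≈ 132.3 mm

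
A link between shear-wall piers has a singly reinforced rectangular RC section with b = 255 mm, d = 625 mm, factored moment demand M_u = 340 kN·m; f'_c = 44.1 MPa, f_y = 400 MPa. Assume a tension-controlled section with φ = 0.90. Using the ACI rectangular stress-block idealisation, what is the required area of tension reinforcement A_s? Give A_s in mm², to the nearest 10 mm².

M_n = M_u/φ = 340/0.90 = 377.778 kN·m.
With M_n = 0.85 f'_c a b (d − a/2), solve the quadratic for a:
a = d − √(d² − 2M_n/(0.85 f'_c b)) = 625 − √(625² − 2 × 377.778×10⁶/(0.85 × 44.1 × 255)) = 66.81 mm.
A_s = 0.85 f'_c a b / f_y = 0.85 × 44.1 × 66.81 × 255 / 400 = 1596.5 mm².

A_s ≈ 1600 mm²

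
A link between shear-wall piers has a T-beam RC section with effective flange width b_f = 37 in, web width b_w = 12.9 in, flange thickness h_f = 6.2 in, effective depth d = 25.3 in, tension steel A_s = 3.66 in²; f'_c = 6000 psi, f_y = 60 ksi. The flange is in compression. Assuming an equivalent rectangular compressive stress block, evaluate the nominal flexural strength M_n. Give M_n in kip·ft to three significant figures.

M_n ≈ 452 kip·ft

Tension: T = A_s f_y = 3.66 × 60 = 219.6 kips.
Try a within the flange: a = T/(0.85 f'_c b_f) = 219.6/(0.85 × 6 × 37) = 1.164 in.
Since a = 1.164 ≤ h_f = 6.2 in, the stress block lies entirely in the flange; analyse as a rectangular beam of width b_f.
M_n = T(d − a/2) = 219.6 × (25.3 − 0.582) = 5428.1 kip·in.
M_n = 5428.1/12 = 452.34 kip·ft.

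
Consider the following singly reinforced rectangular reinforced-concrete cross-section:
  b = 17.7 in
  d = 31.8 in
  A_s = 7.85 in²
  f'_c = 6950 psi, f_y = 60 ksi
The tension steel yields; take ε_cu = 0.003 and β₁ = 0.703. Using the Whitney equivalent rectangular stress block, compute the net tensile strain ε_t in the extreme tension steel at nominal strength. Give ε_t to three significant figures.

ε_t ≈ 0.0119

a = A_s f_y/(0.85 f'_c b) = 4.504 in.
β₁ = 0.703, so c = a/β₁ = 4.504/0.703 = 6.407 in.
From the linear strain diagram with ε_cu = 0.003: ε_t = 0.003 (d − c)/c = 0.003 × (31.8 − 6.407)/6.407 = 0.0119.
Since ε_t ≥ 0.005, the section is tension-controlled.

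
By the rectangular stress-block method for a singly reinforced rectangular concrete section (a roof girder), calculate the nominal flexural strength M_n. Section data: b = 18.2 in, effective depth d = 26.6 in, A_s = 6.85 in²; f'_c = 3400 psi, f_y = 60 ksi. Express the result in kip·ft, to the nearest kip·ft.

M_n ≈ 777 kip·ft

T = A_s f_y = 6.85 × 60 = 411 kips.
a = T/(0.85 f'_c b) = 411/(0.85 × 3.4 × 18.2) = 7.814 in.
M_n = T(d − a/2) = 411 × (26.6 − 3.907) = 9326.8 kip·in = 9326.8/12 = 777.23 kip·ft.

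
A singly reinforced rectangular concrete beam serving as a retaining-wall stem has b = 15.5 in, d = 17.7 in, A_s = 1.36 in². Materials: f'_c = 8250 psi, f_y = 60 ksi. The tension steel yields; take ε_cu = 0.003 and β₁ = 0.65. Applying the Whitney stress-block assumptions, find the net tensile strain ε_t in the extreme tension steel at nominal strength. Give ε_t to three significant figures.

a = A_s f_y/(0.85 f'_c b) = 0.751 in.
β₁ = 0.65, so c = a/β₁ = 0.751/0.65 = 1.155 in.
From the linear strain diagram with ε_cu = 0.003: ε_t = 0.003 (d − c)/c = 0.003 × (17.7 − 1.155)/1.155 = 0.0430.
Since ε_t ≥ 0.005, the section is tension-controlled.

ε_t ≈ 0.0430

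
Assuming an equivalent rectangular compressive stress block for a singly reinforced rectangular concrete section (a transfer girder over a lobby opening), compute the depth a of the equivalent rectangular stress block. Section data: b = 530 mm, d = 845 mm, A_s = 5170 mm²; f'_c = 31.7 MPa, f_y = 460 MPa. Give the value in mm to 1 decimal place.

T = A_s f_y = 5170 × 460 = 2378200 N = 2378.2 kN.
Setting C = 0.85 f'_c a b equal to T: a = 2378200/(0.85 × 31.7 × 530) = 166.5 mm.

a ≈ 166.5 mm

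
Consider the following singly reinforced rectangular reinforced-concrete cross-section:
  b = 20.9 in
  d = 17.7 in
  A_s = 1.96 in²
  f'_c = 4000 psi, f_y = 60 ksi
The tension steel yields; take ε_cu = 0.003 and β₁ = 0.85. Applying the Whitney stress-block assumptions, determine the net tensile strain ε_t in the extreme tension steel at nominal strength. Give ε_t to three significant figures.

a = A_s f_y/(0.85 f'_c b) = 1.655 in.
β₁ = 0.85, so c = a/β₁ = 1.655/0.85 = 1.947 in.
From the linear strain diagram with ε_cu = 0.003: ε_t = 0.003 (d − c)/c = 0.003 × (17.7 − 1.947)/1.947 = 0.0243.
Since ε_t ≥ 0.005, the section is tension-controlled.

ε_t ≈ 0.0243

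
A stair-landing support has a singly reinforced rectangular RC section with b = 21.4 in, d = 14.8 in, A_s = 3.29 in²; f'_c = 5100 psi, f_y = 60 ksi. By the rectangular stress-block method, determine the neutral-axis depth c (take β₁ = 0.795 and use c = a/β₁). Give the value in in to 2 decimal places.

c ≈ 2.68 in

T = A_s f_y = 3.29 × 60 = 197.4 kips.
a = T/(0.85 f'_c b) = 197.4/(0.85 × 5.1 × 21.4) = 2.1279 in.
With β₁ = 0.795, c = a/β₁ = 2.1279/0.795 = 2.68 in.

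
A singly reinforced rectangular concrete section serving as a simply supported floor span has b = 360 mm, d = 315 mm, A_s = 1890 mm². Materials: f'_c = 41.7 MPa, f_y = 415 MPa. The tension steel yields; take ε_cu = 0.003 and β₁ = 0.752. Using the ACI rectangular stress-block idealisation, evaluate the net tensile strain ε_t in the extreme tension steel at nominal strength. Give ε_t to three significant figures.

a = A_s f_y/(0.85 f'_c b) = 61.47 mm.
β₁ = 0.752, so c = a/β₁ = 61.47/0.752 = 81.74 mm.
From the linear strain diagram with ε_cu = 0.003: ε_t = 0.003 (d − c)/c = 0.003 × (315 − 81.74)/81.74 = 0.00856.
Since ε_t ≥ 0.005, the section is tension-controlled.

ε_t ≈ 0.00856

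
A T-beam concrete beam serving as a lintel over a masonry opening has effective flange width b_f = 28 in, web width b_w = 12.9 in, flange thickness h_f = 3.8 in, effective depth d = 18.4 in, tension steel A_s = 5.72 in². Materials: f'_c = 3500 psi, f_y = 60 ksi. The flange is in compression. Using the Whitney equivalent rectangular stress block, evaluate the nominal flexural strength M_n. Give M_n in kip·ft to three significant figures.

Tension: T = A_s f_y = 5.72 × 60 = 343.2 kips.
Try a within the flange: a = T/(0.85 f'_c b_f) = 343.2/(0.85 × 3.5 × 28) = 4.120 in.
a = 4.120 > h_f = 3.8 in: the block extends into the web. Split into flange-overhang and web parts.
C_f = 0.85 f'_c (b_f − b_w) h_f = 0.85 × 3.5 × (28 − 12.9) × 3.8 = 170.7 kips.
Remaining web compression depth: a_w = (T − C_f)/(0.85 f'_c b_w) = (343.2 − 170.7)/(0.85 × 3.5 × 12.9) = 4.495 in.
M_n = C_f(d − h_f/2) + (T − C_f)(d − a_w/2) = 170.7 × (18.4 − 1.9) + 172.5 × (18.4 − 2.2475) = 2816.6 + 2786.3 = 5602.9 kip·in.
M_n = 5602.9/12 = 466.91 kip·ft.

M_n ≈ 467 kip·ft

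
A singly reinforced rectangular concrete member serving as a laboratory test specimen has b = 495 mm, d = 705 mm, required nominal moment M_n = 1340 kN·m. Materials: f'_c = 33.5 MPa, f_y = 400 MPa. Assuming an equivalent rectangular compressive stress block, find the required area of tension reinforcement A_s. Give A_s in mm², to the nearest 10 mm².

With M_n = 0.85 f'_c a b (d − a/2), solve the quadratic for a:
a = d − √(d² − 2M_n/(0.85 f'_c b)) = 705 − √(705² − 2 × 1340×10⁶/(0.85 × 33.5 × 495)) = 151.02 mm.
A_s = 0.85 f'_c a b / f_y = 0.85 × 33.5 × 151.02 × 495 / 400 = 5321.6 mm².

A_s ≈ 5320 mm²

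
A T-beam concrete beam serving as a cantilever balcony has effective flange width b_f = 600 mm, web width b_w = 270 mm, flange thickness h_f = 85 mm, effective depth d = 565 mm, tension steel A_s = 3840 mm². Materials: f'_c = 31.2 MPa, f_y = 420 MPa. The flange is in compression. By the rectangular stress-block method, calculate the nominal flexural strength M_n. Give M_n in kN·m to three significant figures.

Tension: T = A_s f_y = 3840 × 420 = 1612800 N.
Try a within the flange: a = T/(0.85 f'_c b_f) = 1612800/(0.85 × 31.2 × 600) = 101.36 mm.
a = 101.36 > h_f = 85 mm: the block extends into the web. Split into flange-overhang and web parts.
C_f = 0.85 f'_c (b_f − b_w) h_f = 0.85 × 31.2 × (600 − 270) × 85 = 743886 N.
Remaining web compression depth: a_w = (T − C_f)/(0.85 f'_c b_w) = (1612800 − 743886)/(0.85 × 31.2 × 270) = 121.35 mm.
M_n = C_f(d − h_f/2) + (T − C_f)(d − a_w/2) = 743886 × (565 − 42.5) + 868914 × (565 − 60.675) = 388.68 + 438.22 = 826.90 × 10⁶ N·mm.
M_n = 826.90 kN·m.

M_n ≈ 827 kN·m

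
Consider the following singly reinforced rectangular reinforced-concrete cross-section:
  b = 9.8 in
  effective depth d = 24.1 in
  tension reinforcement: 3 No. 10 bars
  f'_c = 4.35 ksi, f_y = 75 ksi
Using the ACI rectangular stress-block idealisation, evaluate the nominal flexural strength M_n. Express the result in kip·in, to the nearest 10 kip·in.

A_s = 3 × 1.27 = 3.81 in².
T = A_s f_y = 3.81 × 75 = 285.75 kips.
a = T/(0.85 f'_c b) = 285.75/(0.85 × 4.35 × 9.8) = 7.886 in.
M_n = T(d − a/2) = 285.75 × (24.1 − 3.943) = 5759.9 kip·in.

M_n ≈ 5760 kip·in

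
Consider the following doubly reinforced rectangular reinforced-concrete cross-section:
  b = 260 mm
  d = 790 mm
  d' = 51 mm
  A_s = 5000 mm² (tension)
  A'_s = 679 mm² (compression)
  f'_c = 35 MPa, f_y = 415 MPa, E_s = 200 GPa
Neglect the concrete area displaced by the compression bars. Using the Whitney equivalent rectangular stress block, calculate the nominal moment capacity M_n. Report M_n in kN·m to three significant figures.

M_n ≈ 1420 kN·m

Assume both tension and compression steel yield.
Net tension couple steel: A_s − A'_s = 4321 mm².
a = (A_s − A'_s) f_y / (0.85 f'_c b) = 1793215/(0.85 × 35 × 260) = 231.83 mm.
c = a/β₁ = 231.83/0.8 = 289.79 mm; ε'_s = 0.003(c − d')/c = 0.0025 ≥ f_y/E_s = 0.0021, so compression steel does yield.
M_n = (A_s − A'_s) f_y (d − a/2) + A'_s f_y (d − d') = [1793215 × (790 − 115.915) + 281785 × (790 − 51)] × 10⁻⁶ = 1208.78 + 208.24 = 1417.02 kN·m.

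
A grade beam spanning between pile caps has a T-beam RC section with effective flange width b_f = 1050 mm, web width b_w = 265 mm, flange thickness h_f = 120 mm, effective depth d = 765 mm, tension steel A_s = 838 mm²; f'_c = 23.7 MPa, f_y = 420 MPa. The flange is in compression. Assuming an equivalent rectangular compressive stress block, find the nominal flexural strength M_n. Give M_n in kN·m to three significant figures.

Tension: T = A_s f_y = 838 × 420 = 351960 N.
Try a within the flange: a = T/(0.85 f'_c b_f) = 351960/(0.85 × 23.7 × 1050) = 16.64 mm.
Since a = 16.64 ≤ h_f = 120 mm, the stress block lies entirely in the flange; analyse as a rectangular beam of width b_f.
M_n = T(d − a/2) = 351960 × (765 − 8.32) = 266.32 × 10⁶ N·mm.
M_n = 266.32 kN·m.

M_n ≈ 266 kN·m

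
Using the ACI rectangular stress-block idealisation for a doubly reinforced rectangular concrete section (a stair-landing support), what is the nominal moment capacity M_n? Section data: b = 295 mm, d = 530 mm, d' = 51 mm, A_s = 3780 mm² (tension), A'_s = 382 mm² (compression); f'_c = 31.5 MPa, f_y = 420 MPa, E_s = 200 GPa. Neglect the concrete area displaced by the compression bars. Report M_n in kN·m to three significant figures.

M_n ≈ 704 kN·m

Assume both tension and compression steel yield.
Net tension couple steel: A_s − A'_s = 3398 mm².
a = (A_s − A'_s) f_y / (0.85 f'_c b) = 1427160/(0.85 × 31.5 × 295) = 180.68 mm.
c = a/β₁ = 180.68/0.825 = 219.01 mm; ε'_s = 0.003(c − d')/c = 0.0023 ≥ f_y/E_s = 0.0021, so compression steel does yield.
M_n = (A_s − A'_s) f_y (d − a/2) + A'_s f_y (d − d') = [1427160 × (530 − 90.34) + 160440 × (530 − 51)] × 10⁻⁶ = 627.47 + 76.85 = 704.32 kN·m.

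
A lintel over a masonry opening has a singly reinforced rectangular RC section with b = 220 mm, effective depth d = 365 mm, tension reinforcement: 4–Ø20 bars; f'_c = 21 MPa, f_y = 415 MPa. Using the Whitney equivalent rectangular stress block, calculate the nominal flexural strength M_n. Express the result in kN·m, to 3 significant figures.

M_n ≈ 156 kN·m

A_s = 4 × 314 = 1256 mm².
T = A_s f_y = 1256 × 415 = 521240 N = 521.24 kN.
From C = T: a = T/(0.85 f'_c b) = 521240/(0.85 × 21 × 220) = 132.73 mm.
M_n = T(d − a/2) = 521.24 kN × (365 − 66.365) mm = 155.66 kN·m.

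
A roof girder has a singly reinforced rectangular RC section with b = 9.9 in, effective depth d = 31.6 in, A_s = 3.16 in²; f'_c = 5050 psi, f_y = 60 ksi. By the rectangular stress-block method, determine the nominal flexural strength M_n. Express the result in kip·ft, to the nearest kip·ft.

T = A_s f_y = 3.16 × 60 = 189.6 kips.
a = T/(0.85 f'_c b) = 189.6/(0.85 × 5.05 × 9.9) = 4.462 in.
M_n = T(d − a/2) = 189.6 × (31.6 − 2.231) = 5568.4 kip·in = 5568.4/12 = 464.03 kip·ft.

M_n ≈ 464 kip·ft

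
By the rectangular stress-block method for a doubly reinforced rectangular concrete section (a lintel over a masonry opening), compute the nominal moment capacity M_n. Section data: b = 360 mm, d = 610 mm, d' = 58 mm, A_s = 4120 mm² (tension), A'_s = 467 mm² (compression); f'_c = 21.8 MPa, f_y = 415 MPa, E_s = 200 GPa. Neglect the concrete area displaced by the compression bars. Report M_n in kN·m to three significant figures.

M_n ≈ 859 kN·m

Assume both tension and compression steel yield.
Net tension couple steel: A_s − A'_s = 3653 mm².
a = (A_s − A'_s) f_y / (0.85 f'_c b) = 1515995/(0.85 × 21.8 × 360) = 227.26 mm.
c = a/β₁ = 227.26/0.85 = 267.36 mm; ε'_s = 0.003(c − d')/c = 0.0023 ≥ f_y/E_s = 0.0021, so compression steel does yield.
M_n = (A_s − A'_s) f_y (d − a/2) + A'_s f_y (d − d') = [1515995 × (610 − 113.63) + 193805 × (610 − 58)] × 10⁻⁶ = 752.49 + 106.98 = 859.47 kN·m.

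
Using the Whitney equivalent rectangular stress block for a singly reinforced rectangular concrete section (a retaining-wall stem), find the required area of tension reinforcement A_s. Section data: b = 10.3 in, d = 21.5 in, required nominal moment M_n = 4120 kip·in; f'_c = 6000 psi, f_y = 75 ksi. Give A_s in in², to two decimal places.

From M_n = 0.85 f'_c a b (d − a/2):
a = d − √(d² − 2M_n/(0.85 f'_c b)) = 21.5 − √(21.5² − 2 × 4120/(0.85 × 6 × 10.3)) = 4.025 in.
A_s = 0.85 f'_c a b / f_y = 0.85 × 6 × 4.025 × 10.3 / 75 = 2.819 in².

A_s ≈ 2.82 in²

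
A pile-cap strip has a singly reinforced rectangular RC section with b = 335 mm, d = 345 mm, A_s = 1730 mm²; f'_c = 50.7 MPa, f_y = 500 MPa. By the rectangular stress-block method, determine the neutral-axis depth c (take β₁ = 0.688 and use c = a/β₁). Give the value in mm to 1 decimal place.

c ≈ 87.1 mm

T = A_s f_y = 1730 × 500 = 865000 N = 865 kN.
Setting C = 0.85 f'_c a b equal to T: a = 865000/(0.85 × 50.7 × 335) = 59.916 mm.
With β₁ = 0.688, c = a/β₁ = 59.916/0.688 = 87.1 mm.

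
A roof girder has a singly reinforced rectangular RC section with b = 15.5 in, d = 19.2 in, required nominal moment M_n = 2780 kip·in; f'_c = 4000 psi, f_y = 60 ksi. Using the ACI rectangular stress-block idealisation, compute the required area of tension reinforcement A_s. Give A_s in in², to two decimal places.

From M_n = 0.85 f'_c a b (d − a/2):
a = d − √(d² − 2M_n/(0.85 f'_c b)) = 19.2 − √(19.2² − 2 × 2780/(0.85 × 4 × 15.5)) = 2.978 in.
A_s = 0.85 f'_c a b / f_y = 0.85 × 4 × 2.978 × 15.5 / 60 = 2.616 in².

A_s ≈ 2.62 in²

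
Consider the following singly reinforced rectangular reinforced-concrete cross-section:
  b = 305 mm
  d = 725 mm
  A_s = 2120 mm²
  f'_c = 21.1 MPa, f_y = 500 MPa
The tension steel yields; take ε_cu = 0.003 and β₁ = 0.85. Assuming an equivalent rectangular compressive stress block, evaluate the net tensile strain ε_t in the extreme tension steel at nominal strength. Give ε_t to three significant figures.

a = A_s f_y/(0.85 f'_c b) = 193.78 mm.
β₁ = 0.85, so c = a/β₁ = 193.78/0.85 = 227.98 mm.
From the linear strain diagram with ε_cu = 0.003: ε_t = 0.003 (d − c)/c = 0.003 × (725 − 227.98)/227.98 = 0.00654.
Since ε_t ≥ 0.005, the section is tension-controlled.

ε_t ≈ 0.00654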